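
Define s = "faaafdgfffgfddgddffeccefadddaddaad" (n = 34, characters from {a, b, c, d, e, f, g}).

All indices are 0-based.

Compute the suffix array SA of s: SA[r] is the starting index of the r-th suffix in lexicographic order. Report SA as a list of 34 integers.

rank | idx | suffix
   0 |   1 | aaafdgfffgfddgddffeccefadddaddaad
   1 |  31 | aad
   2 |   2 | aafdgfffgfddgddffeccefadddaddaad
   3 |  32 | ad
   4 |  28 | addaad
   5 |  24 | adddaddaad
   6 |   3 | afdgfffgfddgddffeccefadddaddaad
   7 |  20 | ccefadddaddaad
   8 |  21 | cefadddaddaad
   9 |  33 | d
  10 |  30 | daad
  11 |  27 | daddaad
  12 |  29 | ddaad
  13 |  26 | ddaddaad
  14 |  25 | dddaddaad
  15 |  15 | ddffeccefadddaddaad
  16 |  12 | ddgddffeccefadddaddaad
  17 |  16 | dffeccefadddaddaad
  18 |  13 | dgddffeccefadddaddaad
  19 |   5 | dgfffgfddgddffeccefadddaddaad
  20 |  19 | eccefadddaddaad
  21 |  22 | efadddaddaad
  22 |   0 | faaafdgfffgfddgddffeccefadddaddaad
  23 |  23 | fadddaddaad
  24 |  11 | fddgddffeccefadddaddaad
  25 |   4 | fdgfffgfddgddffeccefadddaddaad
  26 |  18 | feccefadddaddaad
  27 |  17 | ffeccefadddaddaad
  28 |   7 | fffgfddgddffeccefadddaddaad
  29 |   8 | ffgfddgddffeccefadddaddaad
  30 |   9 | fgfddgddffeccefadddaddaad
  31 |  14 | gddffeccefadddaddaad
  32 |  10 | gfddgddffeccefadddaddaad
  33 |   6 | gfffgfddgddffeccefadddaddaad

[1, 31, 2, 32, 28, 24, 3, 20, 21, 33, 30, 27, 29, 26, 25, 15, 12, 16, 13, 5, 19, 22, 0, 23, 11, 4, 18, 17, 7, 8, 9, 14, 10, 6]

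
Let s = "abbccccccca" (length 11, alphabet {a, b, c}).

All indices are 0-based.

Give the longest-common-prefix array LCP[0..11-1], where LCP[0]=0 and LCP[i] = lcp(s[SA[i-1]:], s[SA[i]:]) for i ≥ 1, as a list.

rank→(start, suffix):
  0 → (10, 'a')
  1 → (0, 'abbccccccca')
  2 → (1, 'bbccccccca')
  3 → (2, 'bccccccca')
  4 → (9, 'ca')
  5 → (8, 'cca')
  6 → (7, 'ccca')
  7 → (6, 'cccca')
  8 → (5, 'ccccca')
  9 → (4, 'cccccca')
  10 → (3, 'ccccccca')

SA = [10, 0, 1, 2, 9, 8, 7, 6, 5, 4, 3]
i: (SA[i-1],SA[i]) lcp shared
  1: (10,0) 1 'a'
  2: (0,1) 0 ''
  3: (1,2) 1 'b'
  4: (2,9) 0 ''
  5: (9,8) 1 'c'
  6: (8,7) 2 'cc'
  7: (7,6) 3 'ccc'
  8: (6,5) 4 'cccc'
  9: (5,4) 5 'ccccc'
  10: (4,3) 6 'cccccc'

[0, 1, 0, 1, 0, 1, 2, 3, 4, 5, 6]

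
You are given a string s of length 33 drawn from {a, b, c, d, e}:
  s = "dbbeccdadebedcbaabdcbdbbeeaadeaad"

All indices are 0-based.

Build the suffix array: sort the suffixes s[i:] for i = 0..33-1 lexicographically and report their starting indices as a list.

[15, 30, 26, 16, 31, 27, 7, 14, 1, 22, 20, 17, 2, 10, 23, 13, 19, 4, 5, 32, 6, 0, 21, 12, 18, 28, 8, 29, 25, 9, 3, 11, 24]

sorted suffixes:
  #0 SA[0]=15  'aabdcbdbbeeaadeaad'
  #1 SA[1]=30  'aad'
  #2 SA[2]=26  'aadeaad'
  #3 SA[3]=16  'abdcbdbbeeaadeaad'
  #4 SA[4]=31  'ad'
  #5 SA[5]=27  'adeaad'
  #6 SA[6]=7  'adebedcbaabdcbdbbeeaadeaad'
  #7 SA[7]=14  'baabdcbdbbeeaadeaad'
  #8 SA[8]=1  'bbeccdadebedcbaabdcbdbbeeaadeaad'
  #9 SA[9]=22  'bbeeaadeaad'
  #10 SA[10]=20  'bdbbeeaadeaad'
  #11 SA[11]=17  'bdcbdbbeeaadeaad'
  #12 SA[12]=2  'beccdadebedcbaabdcbdbbeeaadeaad'
  #13 SA[13]=10  'bedcbaabdcbdbbeeaadeaad'
  #14 SA[14]=23  'beeaadeaad'
  #15 SA[15]=13  'cbaabdcbdbbeeaadeaad'
  #16 SA[16]=19  'cbdbbeeaadeaad'
  #17 SA[17]=4  'ccdadebedcbaabdcbdbbeeaadeaad'
  #18 SA[18]=5  'cdadebedcbaabdcbdbbeeaadeaad'
  #19 SA[19]=32  'd'
  #20 SA[20]=6  'dadebedcbaabdcbdbbeeaadeaad'
  #21 SA[21]=0  'dbbeccdadebedcbaabdcbdbbeeaadeaad'
  #22 SA[22]=21  'dbbeeaadeaad'
  #23 SA[23]=12  'dcbaabdcbdbbeeaadeaad'
  #24 SA[24]=18  'dcbdbbeeaadeaad'
  #25 SA[25]=28  'deaad'
  #26 SA[26]=8  'debedcbaabdcbdbbeeaadeaad'
  #27 SA[27]=29  'eaad'
  #28 SA[28]=25  'eaadeaad'
  #29 SA[29]=9  'ebedcbaabdcbdbbeeaadeaad'
  #30 SA[30]=3  'eccdadebedcbaabdcbdbbeeaadeaad'
  #31 SA[31]=11  'edcbaabdcbdbbeeaadeaad'
  #32 SA[32]=24  'eeaadeaad'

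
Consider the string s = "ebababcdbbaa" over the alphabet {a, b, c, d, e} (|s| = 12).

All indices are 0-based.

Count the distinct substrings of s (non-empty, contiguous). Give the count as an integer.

67

sorted suffixes:
  #0 SA[0]=11  'a'
  #1 SA[1]=10  'aa'
  #2 SA[2]=2  'ababcdbbaa'
  #3 SA[3]=4  'abcdbbaa'
  #4 SA[4]=9  'baa'
  #5 SA[5]=1  'bababcdbbaa'
  #6 SA[6]=3  'babcdbbaa'
  #7 SA[7]=8  'bbaa'
  #8 SA[8]=5  'bcdbbaa'
  #9 SA[9]=6  'cdbbaa'
  #10 SA[10]=7  'dbbaa'
  #11 SA[11]=0  'ebababcdbbaa'

SA = [11, 10, 2, 4, 9, 1, 3, 8, 5, 6, 7, 0]
[i] adj suffixes → lcp
  [1] 11/10 → 1 ('a')
  [2] 10/2 → 1 ('a')
  [3] 2/4 → 2 ('ab')
  [4] 4/9 → 0 ('')
  [5] 9/1 → 2 ('ba')
  [6] 1/3 → 3 ('bab')
  [7] 3/8 → 1 ('b')
  [8] 8/5 → 1 ('b')
  [9] 5/6 → 0 ('')
  [10] 6/7 → 0 ('')
  [11] 7/0 → 0 ('')

n(n+1)/2 = 12·13/2 = 78
Σ LCP = 0 + 1 + 1 + 2 + 0 + 2 + 3 + 1 + 1 + 0 + 0 + 0 = 11
distinct = 78 − 11 = 67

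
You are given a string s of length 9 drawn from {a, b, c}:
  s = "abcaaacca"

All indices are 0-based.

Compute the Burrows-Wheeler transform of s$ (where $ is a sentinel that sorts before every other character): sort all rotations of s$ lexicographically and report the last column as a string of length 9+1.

rank  rotation    last
    0  $abcaaacca  a
    1  a$abcaaacc  c
    2  aaacca$abc  c
    3  aacca$abca  a
    4  abcaaacca$  $
    5  acca$abcaa  a
    6  bcaaacca$a  a
    7  ca$abcaaac  c
    8  caaacca$ab  b
    9  cca$abcaaa  a

acca$aacba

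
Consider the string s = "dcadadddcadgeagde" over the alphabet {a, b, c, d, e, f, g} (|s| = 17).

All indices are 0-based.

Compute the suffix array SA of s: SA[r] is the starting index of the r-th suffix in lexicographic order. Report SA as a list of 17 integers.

[2, 4, 9, 13, 1, 8, 3, 0, 7, 6, 5, 15, 10, 16, 12, 14, 11]

rank→(start, suffix):
  0 → (2, 'adadddcadgeagde')
  1 → (4, 'adddcadgeagde')
  2 → (9, 'adgeagde')
  3 → (13, 'agde')
  4 → (1, 'cadadddcadgeagde')
  5 → (8, 'cadgeagde')
  6 → (3, 'dadddcadgeagde')
  7 → (0, 'dcadadddcadgeagde')
  8 → (7, 'dcadgeagde')
  9 → (6, 'ddcadgeagde')
  10 → (5, 'dddcadgeagde')
  11 → (15, 'de')
  12 → (10, 'dgeagde')
  13 → (16, 'e')
  14 → (12, 'eagde')
  15 → (14, 'gde')
  16 → (11, 'geagde')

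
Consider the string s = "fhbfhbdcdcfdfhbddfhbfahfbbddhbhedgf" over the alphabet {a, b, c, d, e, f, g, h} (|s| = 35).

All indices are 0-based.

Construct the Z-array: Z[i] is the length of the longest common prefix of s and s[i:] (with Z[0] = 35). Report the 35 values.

Z[0]=35
i=1: outside box; Z[1]=0
i=2: outside box; Z[2]=0
i=3: outside box; Z[3]=3 grow→box=[3,6)
i=4: min(r-i=2, Z[1]=0)=0; Z[4]=0
i=5: min(r-i=1, Z[2]=0)=0; Z[5]=0
i=6: outside box; Z[6]=0
i=7: outside box; Z[7]=0
i=8: outside box; Z[8]=0
i=9: outside box; Z[9]=0
i=10: outside box; Z[10]=1 grow→box=[10,11)
i=11: outside box; Z[11]=0
i=12: outside box; Z[12]=3 grow→box=[12,15)
i=13: min(r-i=2, Z[1]=0)=0; Z[13]=0
i=14: min(r-i=1, Z[2]=0)=0; Z[14]=0
i=15: outside box; Z[15]=0
i=16: outside box; Z[16]=0
i=17: outside box; Z[17]=4 grow→box=[17,21)
i=18: min(r-i=3, Z[1]=0)=0; Z[18]=0
i=19: min(r-i=2, Z[2]=0)=0; Z[19]=0
i=20: min(r-i=1, Z[3]=3)=1; Z[20]=1
i=21: outside box; Z[21]=0
i=22: outside box; Z[22]=0
i=23: outside box; Z[23]=1 grow→box=[23,24)
i=24: outside box; Z[24]=0
i=25: outside box; Z[25]=0
i=26: outside box; Z[26]=0
i=27: outside box; Z[27]=0
i=28: outside box; Z[28]=0
i=29: outside box; Z[29]=0
i=30: outside box; Z[30]=0
i=31: outside box; Z[31]=0
i=32: outside box; Z[32]=0
i=33: outside box; Z[33]=0
i=34: outside box; Z[34]=1 grow→box=[34,35)

[35, 0, 0, 3, 0, 0, 0, 0, 0, 0, 1, 0, 3, 0, 0, 0, 0, 4, 0, 0, 1, 0, 0, 1, 0, 0, 0, 0, 0, 0, 0, 0, 0, 0, 1]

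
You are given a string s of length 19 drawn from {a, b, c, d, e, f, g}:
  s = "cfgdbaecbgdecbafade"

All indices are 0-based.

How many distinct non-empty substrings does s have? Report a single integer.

rank→(start, suffix):
  0 → (16, 'ade')
  1 → (5, 'aecbgdecbafade')
  2 → (14, 'afade')
  3 → (4, 'baecbgdecbafade')
  4 → (13, 'bafade')
  5 → (8, 'bgdecbafade')
  6 → (12, 'cbafade')
  7 → (7, 'cbgdecbafade')
  8 → (0, 'cfgdbaecbgdecbafade')
  9 → (3, 'dbaecbgdecbafade')
  10 → (17, 'de')
  11 → (10, 'decbafade')
  12 → (18, 'e')
  13 → (11, 'ecbafade')
  14 → (6, 'ecbgdecbafade')
  15 → (15, 'fade')
  16 → (1, 'fgdbaecbgdecbafade')
  17 → (2, 'gdbaecbgdecbafade')
  18 → (9, 'gdecbafade')

SA = [16, 5, 14, 4, 13, 8, 12, 7, 0, 3, 17, 10, 18, 11, 6, 15, 1, 2, 9]
rank  pair      lcp
   1  s[16:],s[5:]  1  'a'
   2  s[5:],s[14:]  1  'a'
   3  s[14:],s[4:]  0  ''
   4  s[4:],s[13:]  2  'ba'
   5  s[13:],s[8:]  1  'b'
   6  s[8:],s[12:]  0  ''
   7  s[12:],s[7:]  2  'cb'
   8  s[7:],s[0:]  1  'c'
   9  s[0:],s[3:]  0  ''
  10  s[3:],s[17:]  1  'd'
  11  s[17:],s[10:]  2  'de'
  12  s[10:],s[18:]  0  ''
  13  s[18:],s[11:]  1  'e'
  14  s[11:],s[6:]  3  'ecb'
  15  s[6:],s[15:]  0  ''
  16  s[15:],s[1:]  1  'f'
  17  s[1:],s[2:]  0  ''
  18  s[2:],s[9:]  2  'gd'

n(n+1)/2 = 19·20/2 = 190
Σ LCP = 0 + 1 + 1 + 0 + 2 + 1 + 0 + 2 + 1 + 0 + 1 + 2 + 0 + 1 + 3 + 0 + 1 + 0 + 2 = 18
distinct = 190 − 18 = 172

172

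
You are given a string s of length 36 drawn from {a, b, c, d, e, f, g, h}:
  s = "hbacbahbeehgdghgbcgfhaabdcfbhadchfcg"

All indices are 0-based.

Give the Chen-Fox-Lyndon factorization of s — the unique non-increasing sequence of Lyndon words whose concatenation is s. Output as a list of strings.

["h", "b", "acbahbeehgdghgbcgfh", "aabdcfbhadchfcg"]

emit factor 1: 'h' (i=0, period=1)
emit factor 2: 'b' (i=1, period=1)
emit factor 3: 'acbahbeehgdghgbcgfh' (i=2, period=19)
emit factor 4: 'aabdcfbhadchfcg' (i=21, period=15)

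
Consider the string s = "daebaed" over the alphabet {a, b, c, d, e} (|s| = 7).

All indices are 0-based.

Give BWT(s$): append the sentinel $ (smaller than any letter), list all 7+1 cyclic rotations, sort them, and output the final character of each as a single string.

ddbee$aa

rank  rotation  last
    0  $daebaed  d
    1  aebaed$d  d
    2  aed$daeb  b
    3  baed$dae  e
    4  d$daebae  e
    5  daebaed$  $
    6  ebaed$da  a
    7  ed$daeba  a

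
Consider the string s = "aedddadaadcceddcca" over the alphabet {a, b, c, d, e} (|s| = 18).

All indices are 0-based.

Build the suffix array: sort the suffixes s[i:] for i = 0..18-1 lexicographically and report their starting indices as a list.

rank→(start, suffix):
  0 → (17, 'a')
  1 → (7, 'aadcceddcca')
  2 → (5, 'adaadcceddcca')
  3 → (8, 'adcceddcca')
  4 → (0, 'aedddadaadcceddcca')
  5 → (16, 'ca')
  6 → (15, 'cca')
  7 → (10, 'cceddcca')
  8 → (11, 'ceddcca')
  9 → (6, 'daadcceddcca')
  10 → (4, 'dadaadcceddcca')
  11 → (14, 'dcca')
  12 → (9, 'dcceddcca')
  13 → (3, 'ddadaadcceddcca')
  14 → (13, 'ddcca')
  15 → (2, 'dddadaadcceddcca')
  16 → (12, 'eddcca')
  17 → (1, 'edddadaadcceddcca')

[17, 7, 5, 8, 0, 16, 15, 10, 11, 6, 4, 14, 9, 3, 13, 2, 12, 1]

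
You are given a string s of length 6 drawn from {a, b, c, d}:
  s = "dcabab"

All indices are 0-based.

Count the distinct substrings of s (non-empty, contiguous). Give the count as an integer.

18

sorted suffixes:
  #0 SA[0]=4  'ab'
  #1 SA[1]=2  'abab'
  #2 SA[2]=5  'b'
  #3 SA[3]=3  'bab'
  #4 SA[4]=1  'cabab'
  #5 SA[5]=0  'dcabab'

SA = [4, 2, 5, 3, 1, 0]
rank  pair      lcp
   1  s[4:],s[2:]  2  'ab'
   2  s[2:],s[5:]  0  ''
   3  s[5:],s[3:]  1  'b'
   4  s[3:],s[1:]  0  ''
   5  s[1:],s[0:]  0  ''

n(n+1)/2 = 6·7/2 = 21
Σ LCP = 0 + 2 + 0 + 1 + 0 + 0 = 3
distinct = 21 − 3 = 18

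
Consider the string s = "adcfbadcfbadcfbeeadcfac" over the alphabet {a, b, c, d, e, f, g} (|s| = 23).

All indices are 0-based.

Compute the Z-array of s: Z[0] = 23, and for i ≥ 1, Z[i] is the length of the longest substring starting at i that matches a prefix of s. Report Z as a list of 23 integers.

[23, 0, 0, 0, 0, 10, 0, 0, 0, 0, 5, 0, 0, 0, 0, 0, 0, 4, 0, 0, 0, 1, 0]

Z[0]=23
i=1: i≥r, start 0; Z[1]=0
i=2: i≥r, start 0; Z[2]=0
i=3: i≥r, start 0; Z[3]=0
i=4: i≥r, start 0; Z[4]=0
i=5: i≥r, start 0; Z[5]=10 scan→box=[5,15)
i=6: min(r-i=9, Z[1]=0)=0; Z[6]=0
i=7: min(r-i=8, Z[2]=0)=0; Z[7]=0
i=8: min(r-i=7, Z[3]=0)=0; Z[8]=0
i=9: min(r-i=6, Z[4]=0)=0; Z[9]=0
i=10: min(r-i=5, Z[5]=10)=5; Z[10]=5
i=11: min(r-i=4, Z[6]=0)=0; Z[11]=0
i=12: min(r-i=3, Z[7]=0)=0; Z[12]=0
i=13: min(r-i=2, Z[8]=0)=0; Z[13]=0
i=14: min(r-i=1, Z[9]=0)=0; Z[14]=0
i=15: i≥r, start 0; Z[15]=0
i=16: i≥r, start 0; Z[16]=0
i=17: i≥r, start 0; Z[17]=4 scan→box=[17,21)
i=18: min(r-i=3, Z[1]=0)=0; Z[18]=0
i=19: min(r-i=2, Z[2]=0)=0; Z[19]=0
i=20: min(r-i=1, Z[3]=0)=0; Z[20]=0
i=21: i≥r, start 0; Z[21]=1 scan→box=[21,22)
i=22: i≥r, start 0; Z[22]=0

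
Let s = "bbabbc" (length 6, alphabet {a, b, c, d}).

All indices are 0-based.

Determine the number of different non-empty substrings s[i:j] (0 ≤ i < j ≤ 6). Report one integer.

rank | idx | suffix
   0 |   2 | abbc
   1 |   1 | babbc
   2 |   0 | bbabbc
   3 |   3 | bbc
   4 |   4 | bc
   5 |   5 | c

SA = [2, 1, 0, 3, 4, 5]
i: (SA[i-1],SA[i]) lcp shared
  1: (2,1) 0 ''
  2: (1,0) 1 'b'
  3: (0,3) 2 'bb'
  4: (3,4) 1 'b'
  5: (4,5) 0 ''

n(n+1)/2 = 6·7/2 = 21
Σ LCP = 0 + 0 + 1 + 2 + 1 + 0 = 4
distinct = 21 − 4 = 17

17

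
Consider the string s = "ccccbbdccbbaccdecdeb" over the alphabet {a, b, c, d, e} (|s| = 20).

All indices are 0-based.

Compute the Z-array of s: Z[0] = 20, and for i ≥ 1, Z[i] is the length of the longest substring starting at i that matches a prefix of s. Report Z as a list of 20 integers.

[20, 3, 2, 1, 0, 0, 0, 2, 1, 0, 0, 0, 2, 1, 0, 0, 1, 0, 0, 0]

Z[0]=20
i=1: i≥r, start 0; Z[1]=3 grow→box=[1,4)
i=2: min(r-i=2, Z[1]=3)=2; Z[2]=2
i=3: min(r-i=1, Z[2]=2)=1; Z[3]=1
i=4: i≥r, start 0; Z[4]=0
i=5: i≥r, start 0; Z[5]=0
i=6: i≥r, start 0; Z[6]=0
i=7: i≥r, start 0; Z[7]=2 grow→box=[7,9)
i=8: min(r-i=1, Z[1]=3)=1; Z[8]=1
i=9: i≥r, start 0; Z[9]=0
i=10: i≥r, start 0; Z[10]=0
i=11: i≥r, start 0; Z[11]=0
i=12: i≥r, start 0; Z[12]=2 grow→box=[12,14)
i=13: min(r-i=1, Z[1]=3)=1; Z[13]=1
i=14: i≥r, start 0; Z[14]=0
i=15: i≥r, start 0; Z[15]=0
i=16: i≥r, start 0; Z[16]=1 grow→box=[16,17)
i=17: i≥r, start 0; Z[17]=0
i=18: i≥r, start 0; Z[18]=0
i=19: i≥r, start 0; Z[19]=0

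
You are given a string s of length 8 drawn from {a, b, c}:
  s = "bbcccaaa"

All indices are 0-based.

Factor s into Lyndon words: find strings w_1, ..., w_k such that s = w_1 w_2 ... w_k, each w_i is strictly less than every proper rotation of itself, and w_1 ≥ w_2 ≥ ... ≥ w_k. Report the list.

["bbccc", "a", "a", "a"]

emit factor 1: 'bbccc' (i=0, period=5)
emit factor 2: 'a' (i=5, period=1)
emit factor 3: 'a' (i=6, period=1)
emit factor 4: 'a' (i=7, period=1)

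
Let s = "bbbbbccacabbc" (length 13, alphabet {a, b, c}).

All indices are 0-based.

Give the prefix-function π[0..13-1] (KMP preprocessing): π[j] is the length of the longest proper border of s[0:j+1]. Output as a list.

[0, 1, 2, 3, 4, 0, 0, 0, 0, 0, 1, 2, 0]

π[0] = 0
j=1 s[j]='b': π[1]=1 (border 'b')
j=2 s[j]='b': π[2]=2 (border 'bb')
j=3 s[j]='b': π[3]=3 (border 'bbb')
j=4 s[j]='b': π[4]=4 (border 'bbbb')
j=5 s[j]='c': k: 4→3→2→1→0; π[5]=0 (border '')
j=6 s[j]='c': π[6]=0 (border '')
j=7 s[j]='a': π[7]=0 (border '')
j=8 s[j]='c': π[8]=0 (border '')
j=9 s[j]='a': π[9]=0 (border '')
j=10 s[j]='b': π[10]=1 (border 'b')
j=11 s[j]='b': π[11]=2 (border 'bb')
j=12 s[j]='c': k: 2→1→0; π[12]=0 (border '')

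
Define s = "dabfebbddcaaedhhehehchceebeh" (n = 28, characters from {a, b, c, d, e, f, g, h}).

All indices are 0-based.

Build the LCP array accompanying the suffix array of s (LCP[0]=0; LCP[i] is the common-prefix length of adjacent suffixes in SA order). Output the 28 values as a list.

sorted suffixes:
  #0 SA[0]=10  'aaedhhehehchceebeh'
  #1 SA[1]=1  'abfebbddcaaedhhehehchceebeh'
  #2 SA[2]=11  'aedhhehehchceebeh'
  #3 SA[3]=5  'bbddcaaedhhehehchceebeh'
  #4 SA[4]=6  'bddcaaedhhehehchceebeh'
  #5 SA[5]=25  'beh'
  #6 SA[6]=2  'bfebbddcaaedhhehehchceebeh'
  #7 SA[7]=9  'caaedhhehehchceebeh'
  #8 SA[8]=22  'ceebeh'
  #9 SA[9]=20  'chceebeh'
  #10 SA[10]=0  'dabfebbddcaaedhhehehchceebeh'
  #11 SA[11]=8  'dcaaedhhehehchceebeh'
  #12 SA[12]=7  'ddcaaedhhehehchceebeh'
  #13 SA[13]=13  'dhhehehchceebeh'
  #14 SA[14]=4  'ebbddcaaedhhehehchceebeh'
  #15 SA[15]=24  'ebeh'
  #16 SA[16]=12  'edhhehehchceebeh'
  #17 SA[17]=23  'eebeh'
  #18 SA[18]=26  'eh'
  #19 SA[19]=18  'ehchceebeh'
  #20 SA[20]=16  'ehehchceebeh'
  #21 SA[21]=3  'febbddcaaedhhehehchceebeh'
  #22 SA[22]=27  'h'
  #23 SA[23]=21  'hceebeh'
  #24 SA[24]=19  'hchceebeh'
  #25 SA[25]=17  'hehchceebeh'
  #26 SA[26]=15  'hehehchceebeh'
  #27 SA[27]=14  'hhehehchceebeh'

SA = [10, 1, 11, 5, 6, 25, 2, 9, 22, 20, 0, 8, 7, 13, 4, 24, 12, 23, 26, 18, 16, 3, 27, 21, 19, 17, 15, 14]
[i] adj suffixes → lcp
  [1] 10/1 → 1 ('a')
  [2] 1/11 → 1 ('a')
  [3] 11/5 → 0 ('')
  [4] 5/6 → 1 ('b')
  [5] 6/25 → 1 ('b')
  [6] 25/2 → 1 ('b')
  [7] 2/9 → 0 ('')
  [8] 9/22 → 1 ('c')
  [9] 22/20 → 1 ('c')
  [10] 20/0 → 0 ('')
  [11] 0/8 → 1 ('d')
  [12] 8/7 → 1 ('d')
  [13] 7/13 → 1 ('d')
  [14] 13/4 → 0 ('')
  [15] 4/24 → 2 ('eb')
  [16] 24/12 → 1 ('e')
  [17] 12/23 → 1 ('e')
  [18] 23/26 → 1 ('e')
  [19] 26/18 → 2 ('eh')
  [20] 18/16 → 2 ('eh')
  [21] 16/3 → 0 ('')
  [22] 3/27 → 0 ('')
  [23] 27/21 → 1 ('h')
  [24] 21/19 → 2 ('hc')
  [25] 19/17 → 1 ('h')
  [26] 17/15 → 3 ('heh')
  [27] 15/14 → 1 ('h')

[0, 1, 1, 0, 1, 1, 1, 0, 1, 1, 0, 1, 1, 1, 0, 2, 1, 1, 1, 2, 2, 0, 0, 1, 2, 1, 3, 1]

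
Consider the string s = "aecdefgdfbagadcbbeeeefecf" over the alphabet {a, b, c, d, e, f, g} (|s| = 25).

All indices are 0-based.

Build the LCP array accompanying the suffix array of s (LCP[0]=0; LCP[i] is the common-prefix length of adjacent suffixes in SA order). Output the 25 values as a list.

[0, 1, 1, 0, 1, 1, 0, 1, 1, 0, 1, 1, 0, 2, 1, 3, 2, 1, 2, 0, 1, 1, 1, 0, 1]

rank | idx | suffix
   0 |  12 | adcbbeeeefecf
   1 |   0 | aecdefgdfbagadcbbeeeefecf
   2 |  10 | agadcbbeeeefecf
   3 |   9 | bagadcbbeeeefecf
   4 |  15 | bbeeeefecf
   5 |  16 | beeeefecf
   6 |  14 | cbbeeeefecf
   7 |   2 | cdefgdfbagadcbbeeeefecf
   8 |  23 | cf
   9 |  13 | dcbbeeeefecf
  10 |   3 | defgdfbagadcbbeeeefecf
  11 |   7 | dfbagadcbbeeeefecf
  12 |   1 | ecdefgdfbagadcbbeeeefecf
  13 |  22 | ecf
  14 |  17 | eeeefecf
  15 |  18 | eeefecf
  16 |  19 | eefecf
  17 |  20 | efecf
  18 |   4 | efgdfbagadcbbeeeefecf
  19 |  24 | f
  20 |   8 | fbagadcbbeeeefecf
  21 |  21 | fecf
  22 |   5 | fgdfbagadcbbeeeefecf
  23 |  11 | gadcbbeeeefecf
  24 |   6 | gdfbagadcbbeeeefecf

SA = [12, 0, 10, 9, 15, 16, 14, 2, 23, 13, 3, 7, 1, 22, 17, 18, 19, 20, 4, 24, 8, 21, 5, 11, 6]
[i] adj suffixes → lcp
  [1] 12/0 → 1 ('a')
  [2] 0/10 → 1 ('a')
  [3] 10/9 → 0 ('')
  [4] 9/15 → 1 ('b')
  [5] 15/16 → 1 ('b')
  [6] 16/14 → 0 ('')
  [7] 14/2 → 1 ('c')
  [8] 2/23 → 1 ('c')
  [9] 23/13 → 0 ('')
  [10] 13/3 → 1 ('d')
  [11] 3/7 → 1 ('d')
  [12] 7/1 → 0 ('')
  [13] 1/22 → 2 ('ec')
  [14] 22/17 → 1 ('e')
  [15] 17/18 → 3 ('eee')
  [16] 18/19 → 2 ('ee')
  [17] 19/20 → 1 ('e')
  [18] 20/4 → 2 ('ef')
  [19] 4/24 → 0 ('')
  [20] 24/8 → 1 ('f')
  [21] 8/21 → 1 ('f')
  [22] 21/5 → 1 ('f')
  [23] 5/11 → 0 ('')
  [24] 11/6 → 1 ('g')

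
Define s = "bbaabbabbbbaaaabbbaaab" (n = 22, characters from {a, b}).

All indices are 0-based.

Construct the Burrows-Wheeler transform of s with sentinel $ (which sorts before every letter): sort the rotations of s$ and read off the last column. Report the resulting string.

rank  rotation                 last
    0  $bbaabbabbbbaaaabbbaaab  b
    1  aaaabbbaaab$bbaabbabbbb  b
    2  aaab$bbaabbabbbbaaaabbb  b
    3  aaabbbaaab$bbaabbabbbba  a
    4  aab$bbaabbabbbbaaaabbba  a
    5  aabbabbbbaaaabbbaaab$bb  b
    6  aabbbaaab$bbaabbabbbbaa  a
    7  ab$bbaabbabbbbaaaabbbaa  a
    8  abbabbbbaaaabbbaaab$bba  a
    9  abbbaaab$bbaabbabbbbaaa  a
   10  abbbbaaaabbbaaab$bbaabb  b
   11  b$bbaabbabbbbaaaabbbaaa  a
   12  baaaabbbaaab$bbaabbabbb  b
   13  baaab$bbaabbabbbbaaaabb  b
   14  baabbabbbbaaaabbbaaab$b  b
   15  babbbbaaaabbbaaab$bbaab  b
   16  bbaaaabbbaaab$bbaabbabb  b
   17  bbaaab$bbaabbabbbbaaaab  b
   18  bbaabbabbbbaaaabbbaaab$  $
   19  bbabbbbaaaabbbaaab$bbaa  a
   20  bbbaaaabbbaaab$bbaabbab  b
   21  bbbaaab$bbaabbabbbbaaaa  a
   22  bbbbaaaabbbaaab$bbaabba  a

bbbaabaaaababbbbbb$abaa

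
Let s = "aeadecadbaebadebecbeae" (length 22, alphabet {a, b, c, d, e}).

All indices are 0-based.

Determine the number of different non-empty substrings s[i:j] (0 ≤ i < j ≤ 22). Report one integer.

rank | idx | suffix
   0 |   6 | adbaebadebecbeae
   1 |  12 | adebecbeae
   2 |   2 | adecadbaebadebecbeae
   3 |  20 | ae
   4 |   0 | aeadecadbaebadebecbeae
   5 |   9 | aebadebecbeae
   6 |  11 | badebecbeae
   7 |   8 | baebadebecbeae
   8 |  18 | beae
   9 |  15 | becbeae
  10 |   5 | cadbaebadebecbeae
  11 |  17 | cbeae
  12 |   7 | dbaebadebecbeae
  13 |  13 | debecbeae
  14 |   3 | decadbaebadebecbeae
  15 |  21 | e
  16 |   1 | eadecadbaebadebecbeae
  17 |  19 | eae
  18 |  10 | ebadebecbeae
  19 |  14 | ebecbeae
  20 |   4 | ecadbaebadebecbeae
  21 |  16 | ecbeae

SA = [6, 12, 2, 20, 0, 9, 11, 8, 18, 15, 5, 17, 7, 13, 3, 21, 1, 19, 10, 14, 4, 16]
i: (SA[i-1],SA[i]) lcp shared
  1: (6,12) 2 'ad'
  2: (12,2) 3 'ade'
  3: (2,20) 1 'a'
  4: (20,0) 2 'ae'
  5: (0,9) 2 'ae'
  6: (9,11) 0 ''
  7: (11,8) 2 'ba'
  8: (8,18) 1 'b'
  9: (18,15) 2 'be'
  10: (15,5) 0 ''
  11: (5,17) 1 'c'
  12: (17,7) 0 ''
  13: (7,13) 1 'd'
  14: (13,3) 2 'de'
  15: (3,21) 0 ''
  16: (21,1) 1 'e'
  17: (1,19) 2 'ea'
  18: (19,10) 1 'e'
  19: (10,14) 2 'eb'
  20: (14,4) 1 'e'
  21: (4,16) 2 'ec'

n(n+1)/2 = 22·23/2 = 253
Σ LCP = 0 + 2 + 3 + 1 + 2 + 2 + 0 + 2 + 1 + 2 + 0 + 1 + 0 + 1 + 2 + 0 + 1 + 2 + 1 + 2 + 1 + 2 = 28
distinct = 253 − 28 = 225

225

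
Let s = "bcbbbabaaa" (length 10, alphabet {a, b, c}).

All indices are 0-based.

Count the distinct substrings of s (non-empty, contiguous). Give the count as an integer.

rank→(start, suffix):
  0 → (9, 'a')
  1 → (8, 'aa')
  2 → (7, 'aaa')
  3 → (5, 'abaaa')
  4 → (6, 'baaa')
  5 → (4, 'babaaa')
  6 → (3, 'bbabaaa')
  7 → (2, 'bbbabaaa')
  8 → (0, 'bcbbbabaaa')
  9 → (1, 'cbbbabaaa')

SA = [9, 8, 7, 5, 6, 4, 3, 2, 0, 1]
rank  pair      lcp
   1  s[9:],s[8:]  1  'a'
   2  s[8:],s[7:]  2  'aa'
   3  s[7:],s[5:]  1  'a'
   4  s[5:],s[6:]  0  ''
   5  s[6:],s[4:]  2  'ba'
   6  s[4:],s[3:]  1  'b'
   7  s[3:],s[2:]  2  'bb'
   8  s[2:],s[0:]  1  'b'
   9  s[0:],s[1:]  0  ''

n(n+1)/2 = 10·11/2 = 55
Σ LCP = 0 + 1 + 2 + 1 + 0 + 2 + 1 + 2 + 1 + 0 = 10
distinct = 55 − 10 = 45

45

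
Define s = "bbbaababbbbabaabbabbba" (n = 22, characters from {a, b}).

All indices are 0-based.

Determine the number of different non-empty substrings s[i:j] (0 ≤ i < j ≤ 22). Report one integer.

196

rank→(start, suffix):
  0 → (21, 'a')
  1 → (3, 'aababbbbabaabbabbba')
  2 → (13, 'aabbabbba')
  3 → (11, 'abaabbabbba')
  4 → (4, 'ababbbbabaabbabbba')
  5 → (14, 'abbabbba')
  6 → (17, 'abbba')
  7 → (6, 'abbbbabaabbabbba')
  8 → (20, 'ba')
  9 → (2, 'baababbbbabaabbabbba')
  10 → (12, 'baabbabbba')
  11 → (10, 'babaabbabbba')
  12 → (16, 'babbba')
  13 → (5, 'babbbbabaabbabbba')
  14 → (19, 'bba')
  15 → (1, 'bbaababbbbabaabbabbba')
  16 → (9, 'bbabaabbabbba')
  17 → (15, 'bbabbba')
  18 → (18, 'bbba')
  19 → (0, 'bbbaababbbbabaabbabbba')
  20 → (8, 'bbbabaabbabbba')
  21 → (7, 'bbbbabaabbabbba')

SA = [21, 3, 13, 11, 4, 14, 17, 6, 20, 2, 12, 10, 16, 5, 19, 1, 9, 15, 18, 0, 8, 7]
i: (SA[i-1],SA[i]) lcp shared
  1: (21,3) 1 'a'
  2: (3,13) 3 'aab'
  3: (13,11) 1 'a'
  4: (11,4) 3 'aba'
  5: (4,14) 2 'ab'
  6: (14,17) 3 'abb'
  7: (17,6) 4 'abbb'
  8: (6,20) 0 ''
  9: (20,2) 2 'ba'
  10: (2,12) 4 'baab'
  11: (12,10) 2 'ba'
  12: (10,16) 3 'bab'
  13: (16,5) 5 'babbb'
  14: (5,19) 1 'b'
  15: (19,1) 3 'bba'
  16: (1,9) 3 'bba'
  17: (9,15) 4 'bbab'
  18: (15,18) 2 'bb'
  19: (18,0) 4 'bbba'
  20: (0,8) 4 'bbba'
  21: (8,7) 3 'bbb'

n(n+1)/2 = 22·23/2 = 253
Σ LCP = 0 + 1 + 3 + 1 + 3 + 2 + 3 + 4 + 0 + 2 + 4 + 2 + 3 + 5 + 1 + 3 + 3 + 4 + 2 + 4 + 4 + 3 = 57
distinct = 253 − 57 = 196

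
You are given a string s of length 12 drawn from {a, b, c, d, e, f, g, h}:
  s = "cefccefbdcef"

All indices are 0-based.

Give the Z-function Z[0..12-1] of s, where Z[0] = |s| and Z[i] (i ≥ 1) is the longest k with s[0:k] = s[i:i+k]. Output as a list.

[12, 0, 0, 1, 3, 0, 0, 0, 0, 3, 0, 0]

Z[0]=12
i=1: outside box; Z[1]=0
i=2: outside box; Z[2]=0
i=3: outside box; Z[3]=1 extend→box=[3,4)
i=4: outside box; Z[4]=3 extend→box=[4,7)
i=5: min(r-i=2, Z[1]=0)=0; Z[5]=0
i=6: min(r-i=1, Z[2]=0)=0; Z[6]=0
i=7: outside box; Z[7]=0
i=8: outside box; Z[8]=0
i=9: outside box; Z[9]=3 extend→box=[9,12)
i=10: min(r-i=2, Z[1]=0)=0; Z[10]=0
i=11: min(r-i=1, Z[2]=0)=0; Z[11]=0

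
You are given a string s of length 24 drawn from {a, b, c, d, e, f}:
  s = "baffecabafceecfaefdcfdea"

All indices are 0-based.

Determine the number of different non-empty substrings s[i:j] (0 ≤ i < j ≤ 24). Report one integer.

rank | idx | suffix
   0 |  23 | a
   1 |   6 | abafceecfaefdcfdea
   2 |  15 | aefdcfdea
   3 |   8 | afceecfaefdcfdea
   4 |   1 | affecabafceecfaefdcfdea
   5 |   7 | bafceecfaefdcfdea
   6 |   0 | baffecabafceecfaefdcfdea
   7 |   5 | cabafceecfaefdcfdea
   8 |  10 | ceecfaefdcfdea
   9 |  13 | cfaefdcfdea
  10 |  19 | cfdea
  11 |  18 | dcfdea
  12 |  21 | dea
  13 |  22 | ea
  14 |   4 | ecabafceecfaefdcfdea
  15 |  12 | ecfaefdcfdea
  16 |  11 | eecfaefdcfdea
  17 |  16 | efdcfdea
  18 |  14 | faefdcfdea
  19 |   9 | fceecfaefdcfdea
  20 |  17 | fdcfdea
  21 |  20 | fdea
  22 |   3 | fecabafceecfaefdcfdea
  23 |   2 | ffecabafceecfaefdcfdea

SA = [23, 6, 15, 8, 1, 7, 0, 5, 10, 13, 19, 18, 21, 22, 4, 12, 11, 16, 14, 9, 17, 20, 3, 2]
rank  pair      lcp
   1  s[23:],s[6:]  1  'a'
   2  s[6:],s[15:]  1  'a'
   3  s[15:],s[8:]  1  'a'
   4  s[8:],s[1:]  2  'af'
   5  s[1:],s[7:]  0  ''
   6  s[7:],s[0:]  3  'baf'
   7  s[0:],s[5:]  0  ''
   8  s[5:],s[10:]  1  'c'
   9  s[10:],s[13:]  1  'c'
  10  s[13:],s[19:]  2  'cf'
  11  s[19:],s[18:]  0  ''
  12  s[18:],s[21:]  1  'd'
  13  s[21:],s[22:]  0  ''
  14  s[22:],s[4:]  1  'e'
  15  s[4:],s[12:]  2  'ec'
  16  s[12:],s[11:]  1  'e'
  17  s[11:],s[16:]  1  'e'
  18  s[16:],s[14:]  0  ''
  19  s[14:],s[9:]  1  'f'
  20  s[9:],s[17:]  1  'f'
  21  s[17:],s[20:]  2  'fd'
  22  s[20:],s[3:]  1  'f'
  23  s[3:],s[2:]  1  'f'

n(n+1)/2 = 24·25/2 = 300
Σ LCP = 0 + 1 + 1 + 1 + 2 + 0 + 3 + 0 + 1 + 1 + 2 + 0 + 1 + 0 + 1 + 2 + 1 + 1 + 0 + 1 + 1 + 2 + 1 + 1 = 24
distinct = 300 − 24 = 276

276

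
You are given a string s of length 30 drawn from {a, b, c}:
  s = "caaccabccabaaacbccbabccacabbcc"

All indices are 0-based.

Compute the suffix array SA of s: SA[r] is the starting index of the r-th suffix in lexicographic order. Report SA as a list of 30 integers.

[11, 12, 1, 9, 25, 5, 19, 23, 13, 2, 10, 18, 26, 27, 6, 20, 15, 29, 0, 8, 24, 4, 22, 17, 14, 28, 7, 3, 21, 16]

sorted suffixes:
  #0 SA[0]=11  'aaacbccbabccacabbcc'
  #1 SA[1]=12  'aacbccbabccacabbcc'
  #2 SA[2]=1  'aaccabccabaaacbccbabccacabbcc'
  #3 SA[3]=9  'abaaacbccbabccacabbcc'
  #4 SA[4]=25  'abbcc'
  #5 SA[5]=5  'abccabaaacbccbabccacabbcc'
  #6 SA[6]=19  'abccacabbcc'
  #7 SA[7]=23  'acabbcc'
  #8 SA[8]=13  'acbccbabccacabbcc'
  #9 SA[9]=2  'accabccabaaacbccbabccacabbcc'
  #10 SA[10]=10  'baaacbccbabccacabbcc'
  #11 SA[11]=18  'babccacabbcc'
  #12 SA[12]=26  'bbcc'
  #13 SA[13]=27  'bcc'
  #14 SA[14]=6  'bccabaaacbccbabccacabbcc'
  #15 SA[15]=20  'bccacabbcc'
  #16 SA[16]=15  'bccbabccacabbcc'
  #17 SA[17]=29  'c'
  #18 SA[18]=0  'caaccabccabaaacbccbabccacabbcc'
  #19 SA[19]=8  'cabaaacbccbabccacabbcc'
  #20 SA[20]=24  'cabbcc'
  #21 SA[21]=4  'cabccabaaacbccbabccacabbcc'
  #22 SA[22]=22  'cacabbcc'
  #23 SA[23]=17  'cbabccacabbcc'
  #24 SA[24]=14  'cbccbabccacabbcc'
  #25 SA[25]=28  'cc'
  #26 SA[26]=7  'ccabaaacbccbabccacabbcc'
  #27 SA[27]=3  'ccabccabaaacbccbabccacabbcc'
  #28 SA[28]=21  'ccacabbcc'
  #29 SA[29]=16  'ccbabccacabbcc'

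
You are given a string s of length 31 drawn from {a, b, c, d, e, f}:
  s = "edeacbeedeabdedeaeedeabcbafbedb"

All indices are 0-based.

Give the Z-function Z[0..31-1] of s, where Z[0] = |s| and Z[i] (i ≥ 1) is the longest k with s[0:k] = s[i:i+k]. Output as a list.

[31, 0, 1, 0, 0, 0, 1, 4, 0, 1, 0, 0, 0, 4, 0, 1, 0, 1, 4, 0, 1, 0, 0, 0, 0, 0, 0, 0, 2, 0, 0]

Z[0]=31
i=1: outside box; Z[1]=0
i=2: outside box; Z[2]=1 grow→box=[2,3)
i=3: outside box; Z[3]=0
i=4: outside box; Z[4]=0
i=5: outside box; Z[5]=0
i=6: outside box; Z[6]=1 grow→box=[6,7)
i=7: outside box; Z[7]=4 grow→box=[7,11)
i=8: min(r-i=3, Z[1]=0)=0; Z[8]=0
i=9: min(r-i=2, Z[2]=1)=1; Z[9]=1
i=10: min(r-i=1, Z[3]=0)=0; Z[10]=0
i=11: outside box; Z[11]=0
i=12: outside box; Z[12]=0
i=13: outside box; Z[13]=4 grow→box=[13,17)
i=14: min(r-i=3, Z[1]=0)=0; Z[14]=0
i=15: min(r-i=2, Z[2]=1)=1; Z[15]=1
i=16: min(r-i=1, Z[3]=0)=0; Z[16]=0
i=17: outside box; Z[17]=1 grow→box=[17,18)
i=18: outside box; Z[18]=4 grow→box=[18,22)
i=19: min(r-i=3, Z[1]=0)=0; Z[19]=0
i=20: min(r-i=2, Z[2]=1)=1; Z[20]=1
i=21: min(r-i=1, Z[3]=0)=0; Z[21]=0
i=22: outside box; Z[22]=0
i=23: outside box; Z[23]=0
i=24: outside box; Z[24]=0
i=25: outside box; Z[25]=0
i=26: outside box; Z[26]=0
i=27: outside box; Z[27]=0
i=28: outside box; Z[28]=2 grow→box=[28,30)
i=29: min(r-i=1, Z[1]=0)=0; Z[29]=0
i=30: outside box; Z[30]=0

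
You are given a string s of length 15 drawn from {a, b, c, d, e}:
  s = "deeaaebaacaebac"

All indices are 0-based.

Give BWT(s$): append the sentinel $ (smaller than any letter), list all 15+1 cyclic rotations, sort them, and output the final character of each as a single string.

cbebaaceeaa$eaad

rank  rotation          last
    0  $deeaaebaacaebac  c
    1  aacaebac$deeaaeb  b
    2  aaebaacaebac$dee  e
    3  ac$deeaaebaacaeb  b
    4  acaebac$deeaaeba  a
    5  aebaacaebac$deea  a
    6  aebac$deeaaebaac  c
    7  baacaebac$deeaae  e
    8  bac$deeaaebaacae  e
    9  c$deeaaebaacaeba  a
   10  caebac$deeaaebaa  a
   11  deeaaebaacaebac$  $
   12  eaaebaacaebac$de  e
   13  ebaacaebac$deeaa  a
   14  ebac$deeaaebaaca  a
   15  eeaaebaacaebac$d  d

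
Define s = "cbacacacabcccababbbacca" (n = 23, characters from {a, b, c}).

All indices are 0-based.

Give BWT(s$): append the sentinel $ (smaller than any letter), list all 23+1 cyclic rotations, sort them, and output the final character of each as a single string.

accbcccbbacbbaaccaaa$acb

rank  rotation                  last
    0  $cbacacacabcccababbbacca  a
    1  a$cbacacacabcccababbbacc  c
    2  ababbbacca$cbacacacabccc  c
    3  abbbacca$cbacacacabcccab  b
    4  abcccababbbacca$cbacacac  c
    5  acabcccababbbacca$cbacac  c
    6  acacabcccababbbacca$cbac  c
    7  acacacabcccababbbacca$cb  b
    8  acca$cbacacacabcccababbb  b
    9  babbbacca$cbacacacabccca  a
   10  bacacacabcccababbbacca$c  c
   11  bacca$cbacacacabcccababb  b
   12  bbacca$cbacacacabcccabab  b
   13  bbbacca$cbacacacabcccaba  a
   14  bcccababbbacca$cbacacaca  a
   15  ca$cbacacacabcccababbbac  c
   16  cababbbacca$cbacacacabcc  c
   17  cabcccababbbacca$cbacaca  a
   18  cacabcccababbbacca$cbaca  a
   19  cacacabcccababbbacca$cba  a
   20  cbacacacabcccababbbacca$  $
   21  cca$cbacacacabcccababbba  a
   22  ccababbbacca$cbacacacabc  c
   23  cccababbbacca$cbacacacab  b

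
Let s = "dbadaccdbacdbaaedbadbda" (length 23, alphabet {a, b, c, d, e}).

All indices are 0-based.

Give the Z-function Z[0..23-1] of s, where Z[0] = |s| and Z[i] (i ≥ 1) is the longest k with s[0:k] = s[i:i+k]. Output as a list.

Z[0]=23
i=1: i≥r, start 0; Z[1]=0
i=2: i≥r, start 0; Z[2]=0
i=3: i≥r, start 0; Z[3]=1 grow→box=[3,4)
i=4: i≥r, start 0; Z[4]=0
i=5: i≥r, start 0; Z[5]=0
i=6: i≥r, start 0; Z[6]=0
i=7: i≥r, start 0; Z[7]=3 grow→box=[7,10)
i=8: min(r-i=2, Z[1]=0)=0; Z[8]=0
i=9: min(r-i=1, Z[2]=0)=0; Z[9]=0
i=10: i≥r, start 0; Z[10]=0
i=11: i≥r, start 0; Z[11]=3 grow→box=[11,14)
i=12: min(r-i=2, Z[1]=0)=0; Z[12]=0
i=13: min(r-i=1, Z[2]=0)=0; Z[13]=0
i=14: i≥r, start 0; Z[14]=0
i=15: i≥r, start 0; Z[15]=0
i=16: i≥r, start 0; Z[16]=4 grow→box=[16,20)
i=17: min(r-i=3, Z[1]=0)=0; Z[17]=0
i=18: min(r-i=2, Z[2]=0)=0; Z[18]=0
i=19: min(r-i=1, Z[3]=1)=1; Z[19]=2 grow→box=[19,21)
i=20: min(r-i=1, Z[1]=0)=0; Z[20]=0
i=21: i≥r, start 0; Z[21]=1 grow→box=[21,22)
i=22: i≥r, start 0; Z[22]=0

[23, 0, 0, 1, 0, 0, 0, 3, 0, 0, 0, 3, 0, 0, 0, 0, 4, 0, 0, 2, 0, 1, 0]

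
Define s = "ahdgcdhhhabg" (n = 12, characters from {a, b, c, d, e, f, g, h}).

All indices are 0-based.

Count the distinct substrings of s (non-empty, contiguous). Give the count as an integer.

71

rank | idx | suffix
   0 |   9 | abg
   1 |   0 | ahdgcdhhhabg
   2 |  10 | bg
   3 |   4 | cdhhhabg
   4 |   2 | dgcdhhhabg
   5 |   5 | dhhhabg
   6 |  11 | g
   7 |   3 | gcdhhhabg
   8 |   8 | habg
   9 |   1 | hdgcdhhhabg
  10 |   7 | hhabg
  11 |   6 | hhhabg

SA = [9, 0, 10, 4, 2, 5, 11, 3, 8, 1, 7, 6]
i: (SA[i-1],SA[i]) lcp shared
  1: (9,0) 1 'a'
  2: (0,10) 0 ''
  3: (10,4) 0 ''
  4: (4,2) 0 ''
  5: (2,5) 1 'd'
  6: (5,11) 0 ''
  7: (11,3) 1 'g'
  8: (3,8) 0 ''
  9: (8,1) 1 'h'
  10: (1,7) 1 'h'
  11: (7,6) 2 'hh'

n(n+1)/2 = 12·13/2 = 78
Σ LCP = 0 + 1 + 0 + 0 + 0 + 1 + 0 + 1 + 0 + 1 + 1 + 2 = 7
distinct = 78 − 7 = 71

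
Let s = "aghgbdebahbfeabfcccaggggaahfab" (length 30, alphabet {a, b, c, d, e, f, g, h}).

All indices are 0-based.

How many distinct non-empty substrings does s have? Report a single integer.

sorted suffixes:
  #0 SA[0]=24  'aahfab'
  #1 SA[1]=28  'ab'
  #2 SA[2]=13  'abfcccaggggaahfab'
  #3 SA[3]=19  'aggggaahfab'
  #4 SA[4]=0  'aghgbdebahbfeabfcccaggggaahfab'
  #5 SA[5]=8  'ahbfeabfcccaggggaahfab'
  #6 SA[6]=25  'ahfab'
  #7 SA[7]=29  'b'
  #8 SA[8]=7  'bahbfeabfcccaggggaahfab'
  #9 SA[9]=4  'bdebahbfeabfcccaggggaahfab'
  #10 SA[10]=14  'bfcccaggggaahfab'
  #11 SA[11]=10  'bfeabfcccaggggaahfab'
  #12 SA[12]=18  'caggggaahfab'
  #13 SA[13]=17  'ccaggggaahfab'
  #14 SA[14]=16  'cccaggggaahfab'
  #15 SA[15]=5  'debahbfeabfcccaggggaahfab'
  #16 SA[16]=12  'eabfcccaggggaahfab'
  #17 SA[17]=6  'ebahbfeabfcccaggggaahfab'
  #18 SA[18]=27  'fab'
  #19 SA[19]=15  'fcccaggggaahfab'
  #20 SA[20]=11  'feabfcccaggggaahfab'
  #21 SA[21]=23  'gaahfab'
  #22 SA[22]=3  'gbdebahbfeabfcccaggggaahfab'
  #23 SA[23]=22  'ggaahfab'
  #24 SA[24]=21  'gggaahfab'
  #25 SA[25]=20  'ggggaahfab'
  #26 SA[26]=1  'ghgbdebahbfeabfcccaggggaahfab'
  #27 SA[27]=9  'hbfeabfcccaggggaahfab'
  #28 SA[28]=26  'hfab'
  #29 SA[29]=2  'hgbdebahbfeabfcccaggggaahfab'

SA = [24, 28, 13, 19, 0, 8, 25, 29, 7, 4, 14, 10, 18, 17, 16, 5, 12, 6, 27, 15, 11, 23, 3, 22, 21, 20, 1, 9, 26, 2]
rank  pair      lcp
   1  s[24:],s[28:]  1  'a'
   2  s[28:],s[13:]  2  'ab'
   3  s[13:],s[19:]  1  'a'
   4  s[19:],s[0:]  2  'ag'
   5  s[0:],s[8:]  1  'a'
   6  s[8:],s[25:]  2  'ah'
   7  s[25:],s[29:]  0  ''
   8  s[29:],s[7:]  1  'b'
   9  s[7:],s[4:]  1  'b'
  10  s[4:],s[14:]  1  'b'
  11  s[14:],s[10:]  2  'bf'
  12  s[10:],s[18:]  0  ''
  13  s[18:],s[17:]  1  'c'
  14  s[17:],s[16:]  2  'cc'
  15  s[16:],s[5:]  0  ''
  16  s[5:],s[12:]  0  ''
  17  s[12:],s[6:]  1  'e'
  18  s[6:],s[27:]  0  ''
  19  s[27:],s[15:]  1  'f'
  20  s[15:],s[11:]  1  'f'
  21  s[11:],s[23:]  0  ''
  22  s[23:],s[3:]  1  'g'
  23  s[3:],s[22:]  1  'g'
  24  s[22:],s[21:]  2  'gg'
  25  s[21:],s[20:]  3  'ggg'
  26  s[20:],s[1:]  1  'g'
  27  s[1:],s[9:]  0  ''
  28  s[9:],s[26:]  1  'h'
  29  s[26:],s[2:]  1  'h'

n(n+1)/2 = 30·31/2 = 465
Σ LCP = 0 + 1 + 2 + 1 + 2 + 1 + 2 + 0 + 1 + 1 + 1 + 2 + 0 + 1 + 2 + 0 + 0 + 1 + 0 + 1 + 1 + 0 + 1 + 1 + 2 + 3 + 1 + 0 + 1 + 1 = 30
distinct = 465 − 30 = 435

435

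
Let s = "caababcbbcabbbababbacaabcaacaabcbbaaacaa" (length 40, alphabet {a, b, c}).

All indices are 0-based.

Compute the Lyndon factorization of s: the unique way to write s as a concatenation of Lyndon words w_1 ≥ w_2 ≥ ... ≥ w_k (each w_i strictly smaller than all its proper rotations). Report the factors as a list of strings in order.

["c", "aababcbbcabbbababbacaabcaacaabcbb", "aaac", "a", "a"]

emit factor 1: 'c' (i=0, period=1)
emit factor 2: 'aababcbbcabbbababbacaabcaacaabcbb' (i=1, period=33)
emit factor 3: 'aaac' (i=34, period=4)
emit factor 4: 'a' (i=38, period=1)
emit factor 5: 'a' (i=39, period=1)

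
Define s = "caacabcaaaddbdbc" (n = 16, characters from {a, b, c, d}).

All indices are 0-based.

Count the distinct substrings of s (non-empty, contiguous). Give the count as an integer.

rank→(start, suffix):
  0 → (7, 'aaaddbdbc')
  1 → (1, 'aacabcaaaddbdbc')
  2 → (8, 'aaddbdbc')
  3 → (4, 'abcaaaddbdbc')
  4 → (2, 'acabcaaaddbdbc')
  5 → (9, 'addbdbc')
  6 → (14, 'bc')
  7 → (5, 'bcaaaddbdbc')
  8 → (12, 'bdbc')
  9 → (15, 'c')
  10 → (6, 'caaaddbdbc')
  11 → (0, 'caacabcaaaddbdbc')
  12 → (3, 'cabcaaaddbdbc')
  13 → (13, 'dbc')
  14 → (11, 'dbdbc')
  15 → (10, 'ddbdbc')

SA = [7, 1, 8, 4, 2, 9, 14, 5, 12, 15, 6, 0, 3, 13, 11, 10]
rank  pair      lcp
   1  s[7:],s[1:]  2  'aa'
   2  s[1:],s[8:]  2  'aa'
   3  s[8:],s[4:]  1  'a'
   4  s[4:],s[2:]  1  'a'
   5  s[2:],s[9:]  1  'a'
   6  s[9:],s[14:]  0  ''
   7  s[14:],s[5:]  2  'bc'
   8  s[5:],s[12:]  1  'b'
   9  s[12:],s[15:]  0  ''
  10  s[15:],s[6:]  1  'c'
  11  s[6:],s[0:]  3  'caa'
  12  s[0:],s[3:]  2  'ca'
  13  s[3:],s[13:]  0  ''
  14  s[13:],s[11:]  2  'db'
  15  s[11:],s[10:]  1  'd'

n(n+1)/2 = 16·17/2 = 136
Σ LCP = 0 + 2 + 2 + 1 + 1 + 1 + 0 + 2 + 1 + 0 + 1 + 3 + 2 + 0 + 2 + 1 = 19
distinct = 136 − 19 = 117

117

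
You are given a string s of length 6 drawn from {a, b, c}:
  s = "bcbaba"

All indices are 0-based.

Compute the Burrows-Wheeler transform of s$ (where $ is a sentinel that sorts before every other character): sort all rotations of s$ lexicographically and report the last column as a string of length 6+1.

rank  rotation last
    0  $bcbaba  a
    1  a$bcbab  b
    2  aba$bcb  b
    3  ba$bcba  a
    4  baba$bc  c
    5  bcbaba$  $
    6  cbaba$b  b

abbac$b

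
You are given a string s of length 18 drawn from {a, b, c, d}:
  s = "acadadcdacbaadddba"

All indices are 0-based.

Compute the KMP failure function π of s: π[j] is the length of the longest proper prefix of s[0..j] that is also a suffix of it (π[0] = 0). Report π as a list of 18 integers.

[0, 0, 1, 0, 1, 0, 0, 0, 1, 2, 0, 1, 1, 0, 0, 0, 0, 1]

π[0] = 0
j=1 s[j]='c': π[1]=0 (border '')
j=2 s[j]='a': π[2]=1 (border 'a')
j=3 s[j]='d': k: 1→0; π[3]=0 (border '')
j=4 s[j]='a': π[4]=1 (border 'a')
j=5 s[j]='d': k: 1→0; π[5]=0 (border '')
j=6 s[j]='c': π[6]=0 (border '')
j=7 s[j]='d': π[7]=0 (border '')
j=8 s[j]='a': π[8]=1 (border 'a')
j=9 s[j]='c': π[9]=2 (border 'ac')
j=10 s[j]='b': k: 2→0; π[10]=0 (border '')
j=11 s[j]='a': π[11]=1 (border 'a')
j=12 s[j]='a': k: 1→0; π[12]=1 (border 'a')
j=13 s[j]='d': k: 1→0; π[13]=0 (border '')
j=14 s[j]='d': π[14]=0 (border '')
j=15 s[j]='d': π[15]=0 (border '')
j=16 s[j]='b': π[16]=0 (border '')
j=17 s[j]='a': π[17]=1 (border 'a')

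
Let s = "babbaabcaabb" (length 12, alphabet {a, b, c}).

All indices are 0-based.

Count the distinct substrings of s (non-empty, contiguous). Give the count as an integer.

62

rank | idx | suffix
   0 |   8 | aabb
   1 |   4 | aabcaabb
   2 |   9 | abb
   3 |   1 | abbaabcaabb
   4 |   5 | abcaabb
   5 |  11 | b
   6 |   3 | baabcaabb
   7 |   0 | babbaabcaabb
   8 |  10 | bb
   9 |   2 | bbaabcaabb
  10 |   6 | bcaabb
  11 |   7 | caabb

SA = [8, 4, 9, 1, 5, 11, 3, 0, 10, 2, 6, 7]
i: (SA[i-1],SA[i]) lcp shared
  1: (8,4) 3 'aab'
  2: (4,9) 1 'a'
  3: (9,1) 3 'abb'
  4: (1,5) 2 'ab'
  5: (5,11) 0 ''
  6: (11,3) 1 'b'
  7: (3,0) 2 'ba'
  8: (0,10) 1 'b'
  9: (10,2) 2 'bb'
  10: (2,6) 1 'b'
  11: (6,7) 0 ''

n(n+1)/2 = 12·13/2 = 78
Σ LCP = 0 + 3 + 1 + 3 + 2 + 0 + 1 + 2 + 1 + 2 + 1 + 0 = 16
distinct = 78 − 16 = 62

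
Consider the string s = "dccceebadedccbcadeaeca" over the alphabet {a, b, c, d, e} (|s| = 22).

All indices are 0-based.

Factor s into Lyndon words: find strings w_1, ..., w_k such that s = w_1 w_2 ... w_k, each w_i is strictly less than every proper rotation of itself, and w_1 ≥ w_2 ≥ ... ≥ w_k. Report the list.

emit factor 1: 'd' (i=0, period=1)
emit factor 2: 'cccee' (i=1, period=5)
emit factor 3: 'b' (i=6, period=1)
emit factor 4: 'adedccbc' (i=7, period=8)
emit factor 5: 'adeaec' (i=15, period=6)
emit factor 6: 'a' (i=21, period=1)

["d", "cccee", "b", "adedccbc", "adeaec", "a"]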